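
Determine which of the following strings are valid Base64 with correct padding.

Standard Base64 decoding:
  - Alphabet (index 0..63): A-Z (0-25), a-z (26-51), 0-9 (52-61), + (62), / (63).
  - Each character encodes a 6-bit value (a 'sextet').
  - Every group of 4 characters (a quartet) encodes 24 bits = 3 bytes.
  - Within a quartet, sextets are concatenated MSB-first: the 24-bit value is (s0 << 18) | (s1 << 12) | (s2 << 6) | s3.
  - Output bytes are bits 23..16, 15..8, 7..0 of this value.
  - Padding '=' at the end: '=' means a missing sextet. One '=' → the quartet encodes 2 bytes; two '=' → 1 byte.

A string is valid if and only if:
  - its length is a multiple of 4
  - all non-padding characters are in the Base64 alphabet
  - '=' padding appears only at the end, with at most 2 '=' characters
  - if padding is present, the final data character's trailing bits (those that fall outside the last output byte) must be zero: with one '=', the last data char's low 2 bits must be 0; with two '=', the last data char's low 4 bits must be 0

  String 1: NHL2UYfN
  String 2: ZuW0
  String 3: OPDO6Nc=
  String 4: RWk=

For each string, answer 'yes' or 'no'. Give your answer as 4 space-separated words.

String 1: 'NHL2UYfN' → valid
String 2: 'ZuW0' → valid
String 3: 'OPDO6Nc=' → valid
String 4: 'RWk=' → valid

Answer: yes yes yes yes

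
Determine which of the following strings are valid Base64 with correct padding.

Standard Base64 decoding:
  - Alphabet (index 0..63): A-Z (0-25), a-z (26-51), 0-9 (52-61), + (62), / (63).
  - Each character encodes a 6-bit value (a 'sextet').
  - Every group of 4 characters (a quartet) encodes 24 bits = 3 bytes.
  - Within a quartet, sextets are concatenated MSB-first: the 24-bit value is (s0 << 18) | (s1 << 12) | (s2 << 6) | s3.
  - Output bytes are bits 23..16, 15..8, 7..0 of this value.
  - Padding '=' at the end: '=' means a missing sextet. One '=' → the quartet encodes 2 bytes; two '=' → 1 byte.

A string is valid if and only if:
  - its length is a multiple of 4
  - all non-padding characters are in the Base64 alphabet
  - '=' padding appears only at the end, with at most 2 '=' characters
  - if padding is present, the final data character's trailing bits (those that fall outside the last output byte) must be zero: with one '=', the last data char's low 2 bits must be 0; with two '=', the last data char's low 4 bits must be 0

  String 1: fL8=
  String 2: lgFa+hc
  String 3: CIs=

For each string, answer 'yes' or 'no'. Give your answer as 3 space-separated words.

String 1: 'fL8=' → valid
String 2: 'lgFa+hc' → invalid (len=7 not mult of 4)
String 3: 'CIs=' → valid

Answer: yes no yes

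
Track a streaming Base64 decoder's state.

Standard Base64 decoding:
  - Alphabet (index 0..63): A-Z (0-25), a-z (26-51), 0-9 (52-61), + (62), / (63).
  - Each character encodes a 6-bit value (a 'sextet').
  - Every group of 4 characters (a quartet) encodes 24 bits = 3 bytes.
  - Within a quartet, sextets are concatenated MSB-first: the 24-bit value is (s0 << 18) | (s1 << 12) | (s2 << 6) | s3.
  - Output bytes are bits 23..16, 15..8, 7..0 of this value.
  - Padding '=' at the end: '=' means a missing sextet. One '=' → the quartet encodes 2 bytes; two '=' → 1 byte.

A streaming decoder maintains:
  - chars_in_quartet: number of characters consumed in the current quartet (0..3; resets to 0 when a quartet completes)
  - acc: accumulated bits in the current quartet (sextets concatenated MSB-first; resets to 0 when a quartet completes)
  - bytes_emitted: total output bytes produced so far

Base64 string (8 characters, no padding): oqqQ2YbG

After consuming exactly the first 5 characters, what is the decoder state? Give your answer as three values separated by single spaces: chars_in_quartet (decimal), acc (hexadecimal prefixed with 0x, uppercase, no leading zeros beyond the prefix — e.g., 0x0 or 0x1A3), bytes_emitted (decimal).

After char 0 ('o'=40): chars_in_quartet=1 acc=0x28 bytes_emitted=0
After char 1 ('q'=42): chars_in_quartet=2 acc=0xA2A bytes_emitted=0
After char 2 ('q'=42): chars_in_quartet=3 acc=0x28AAA bytes_emitted=0
After char 3 ('Q'=16): chars_in_quartet=4 acc=0xA2AA90 -> emit A2 AA 90, reset; bytes_emitted=3
After char 4 ('2'=54): chars_in_quartet=1 acc=0x36 bytes_emitted=3

Answer: 1 0x36 3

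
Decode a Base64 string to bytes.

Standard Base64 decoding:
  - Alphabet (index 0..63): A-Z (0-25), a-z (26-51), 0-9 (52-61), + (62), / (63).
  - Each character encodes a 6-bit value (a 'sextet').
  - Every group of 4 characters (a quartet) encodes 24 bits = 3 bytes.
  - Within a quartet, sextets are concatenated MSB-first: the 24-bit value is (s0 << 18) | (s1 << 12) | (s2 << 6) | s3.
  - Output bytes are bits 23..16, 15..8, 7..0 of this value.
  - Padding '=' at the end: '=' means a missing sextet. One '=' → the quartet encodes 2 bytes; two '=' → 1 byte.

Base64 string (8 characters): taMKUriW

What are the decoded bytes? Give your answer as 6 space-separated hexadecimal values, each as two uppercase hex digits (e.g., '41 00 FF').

Answer: B5 A3 0A 52 B8 96

Derivation:
After char 0 ('t'=45): chars_in_quartet=1 acc=0x2D bytes_emitted=0
After char 1 ('a'=26): chars_in_quartet=2 acc=0xB5A bytes_emitted=0
After char 2 ('M'=12): chars_in_quartet=3 acc=0x2D68C bytes_emitted=0
After char 3 ('K'=10): chars_in_quartet=4 acc=0xB5A30A -> emit B5 A3 0A, reset; bytes_emitted=3
After char 4 ('U'=20): chars_in_quartet=1 acc=0x14 bytes_emitted=3
After char 5 ('r'=43): chars_in_quartet=2 acc=0x52B bytes_emitted=3
After char 6 ('i'=34): chars_in_quartet=3 acc=0x14AE2 bytes_emitted=3
After char 7 ('W'=22): chars_in_quartet=4 acc=0x52B896 -> emit 52 B8 96, reset; bytes_emitted=6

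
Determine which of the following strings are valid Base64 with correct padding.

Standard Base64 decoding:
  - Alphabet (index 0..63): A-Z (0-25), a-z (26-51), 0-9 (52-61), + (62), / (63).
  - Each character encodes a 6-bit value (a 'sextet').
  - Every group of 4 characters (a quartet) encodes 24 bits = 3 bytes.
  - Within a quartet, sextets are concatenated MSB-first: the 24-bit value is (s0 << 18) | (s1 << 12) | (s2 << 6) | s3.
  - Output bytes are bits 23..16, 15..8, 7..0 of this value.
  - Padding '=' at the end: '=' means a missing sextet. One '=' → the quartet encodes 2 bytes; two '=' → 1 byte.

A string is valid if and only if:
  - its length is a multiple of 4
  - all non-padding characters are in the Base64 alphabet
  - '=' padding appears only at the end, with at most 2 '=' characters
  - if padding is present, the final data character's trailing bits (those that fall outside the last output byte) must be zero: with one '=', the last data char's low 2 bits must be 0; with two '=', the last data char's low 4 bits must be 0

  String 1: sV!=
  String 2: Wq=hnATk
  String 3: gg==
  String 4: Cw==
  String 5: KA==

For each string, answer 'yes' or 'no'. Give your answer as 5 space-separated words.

Answer: no no yes yes yes

Derivation:
String 1: 'sV!=' → invalid (bad char(s): ['!'])
String 2: 'Wq=hnATk' → invalid (bad char(s): ['=']; '=' in middle)
String 3: 'gg==' → valid
String 4: 'Cw==' → valid
String 5: 'KA==' → valid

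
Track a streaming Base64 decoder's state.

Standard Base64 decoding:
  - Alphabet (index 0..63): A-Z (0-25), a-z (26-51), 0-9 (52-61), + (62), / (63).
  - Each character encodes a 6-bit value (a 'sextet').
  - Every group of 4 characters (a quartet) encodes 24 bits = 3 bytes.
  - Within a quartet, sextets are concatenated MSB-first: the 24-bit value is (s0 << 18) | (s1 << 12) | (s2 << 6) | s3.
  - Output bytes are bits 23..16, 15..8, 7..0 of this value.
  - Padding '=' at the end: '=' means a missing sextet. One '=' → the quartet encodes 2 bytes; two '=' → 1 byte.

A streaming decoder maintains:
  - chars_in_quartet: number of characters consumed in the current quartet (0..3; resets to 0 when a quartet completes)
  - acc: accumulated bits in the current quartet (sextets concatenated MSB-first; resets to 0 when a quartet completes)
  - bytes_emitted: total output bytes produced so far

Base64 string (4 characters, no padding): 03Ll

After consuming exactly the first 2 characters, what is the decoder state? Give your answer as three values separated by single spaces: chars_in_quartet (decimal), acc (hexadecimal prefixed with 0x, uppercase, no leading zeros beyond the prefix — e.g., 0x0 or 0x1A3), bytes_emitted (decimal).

Answer: 2 0xD37 0

Derivation:
After char 0 ('0'=52): chars_in_quartet=1 acc=0x34 bytes_emitted=0
After char 1 ('3'=55): chars_in_quartet=2 acc=0xD37 bytes_emitted=0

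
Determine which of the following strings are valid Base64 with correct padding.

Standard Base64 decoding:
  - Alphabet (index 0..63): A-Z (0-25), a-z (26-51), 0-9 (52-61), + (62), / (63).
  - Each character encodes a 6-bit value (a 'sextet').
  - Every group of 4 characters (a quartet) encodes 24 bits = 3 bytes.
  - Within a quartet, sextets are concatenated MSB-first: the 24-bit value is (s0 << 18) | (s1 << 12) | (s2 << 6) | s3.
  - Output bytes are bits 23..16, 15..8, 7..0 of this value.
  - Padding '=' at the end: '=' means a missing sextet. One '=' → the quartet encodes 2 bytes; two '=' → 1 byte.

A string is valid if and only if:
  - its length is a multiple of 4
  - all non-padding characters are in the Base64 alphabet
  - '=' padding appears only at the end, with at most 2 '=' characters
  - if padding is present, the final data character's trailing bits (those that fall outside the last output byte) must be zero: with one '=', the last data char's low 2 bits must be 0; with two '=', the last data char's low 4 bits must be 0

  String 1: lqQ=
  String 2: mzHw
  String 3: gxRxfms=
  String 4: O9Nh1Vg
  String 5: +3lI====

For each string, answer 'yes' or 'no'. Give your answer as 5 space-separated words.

String 1: 'lqQ=' → valid
String 2: 'mzHw' → valid
String 3: 'gxRxfms=' → valid
String 4: 'O9Nh1Vg' → invalid (len=7 not mult of 4)
String 5: '+3lI====' → invalid (4 pad chars (max 2))

Answer: yes yes yes no no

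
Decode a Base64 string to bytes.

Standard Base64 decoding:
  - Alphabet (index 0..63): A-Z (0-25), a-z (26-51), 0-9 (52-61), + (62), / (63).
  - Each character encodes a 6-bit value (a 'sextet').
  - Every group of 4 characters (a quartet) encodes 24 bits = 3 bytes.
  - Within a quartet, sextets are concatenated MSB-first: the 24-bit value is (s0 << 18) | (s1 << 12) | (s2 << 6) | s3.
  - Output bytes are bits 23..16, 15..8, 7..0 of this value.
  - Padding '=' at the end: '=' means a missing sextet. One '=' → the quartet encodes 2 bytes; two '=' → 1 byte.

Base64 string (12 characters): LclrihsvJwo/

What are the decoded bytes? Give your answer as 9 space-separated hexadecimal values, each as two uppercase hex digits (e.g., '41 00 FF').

After char 0 ('L'=11): chars_in_quartet=1 acc=0xB bytes_emitted=0
After char 1 ('c'=28): chars_in_quartet=2 acc=0x2DC bytes_emitted=0
After char 2 ('l'=37): chars_in_quartet=3 acc=0xB725 bytes_emitted=0
After char 3 ('r'=43): chars_in_quartet=4 acc=0x2DC96B -> emit 2D C9 6B, reset; bytes_emitted=3
After char 4 ('i'=34): chars_in_quartet=1 acc=0x22 bytes_emitted=3
After char 5 ('h'=33): chars_in_quartet=2 acc=0x8A1 bytes_emitted=3
After char 6 ('s'=44): chars_in_quartet=3 acc=0x2286C bytes_emitted=3
After char 7 ('v'=47): chars_in_quartet=4 acc=0x8A1B2F -> emit 8A 1B 2F, reset; bytes_emitted=6
After char 8 ('J'=9): chars_in_quartet=1 acc=0x9 bytes_emitted=6
After char 9 ('w'=48): chars_in_quartet=2 acc=0x270 bytes_emitted=6
After char 10 ('o'=40): chars_in_quartet=3 acc=0x9C28 bytes_emitted=6
After char 11 ('/'=63): chars_in_quartet=4 acc=0x270A3F -> emit 27 0A 3F, reset; bytes_emitted=9

Answer: 2D C9 6B 8A 1B 2F 27 0A 3F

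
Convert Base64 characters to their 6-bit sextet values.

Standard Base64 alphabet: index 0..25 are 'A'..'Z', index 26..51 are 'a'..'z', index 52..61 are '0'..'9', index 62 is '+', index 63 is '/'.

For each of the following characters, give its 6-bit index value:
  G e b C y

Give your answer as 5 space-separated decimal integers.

Answer: 6 30 27 2 50

Derivation:
'G': A..Z range, ord('G') − ord('A') = 6
'e': a..z range, 26 + ord('e') − ord('a') = 30
'b': a..z range, 26 + ord('b') − ord('a') = 27
'C': A..Z range, ord('C') − ord('A') = 2
'y': a..z range, 26 + ord('y') − ord('a') = 50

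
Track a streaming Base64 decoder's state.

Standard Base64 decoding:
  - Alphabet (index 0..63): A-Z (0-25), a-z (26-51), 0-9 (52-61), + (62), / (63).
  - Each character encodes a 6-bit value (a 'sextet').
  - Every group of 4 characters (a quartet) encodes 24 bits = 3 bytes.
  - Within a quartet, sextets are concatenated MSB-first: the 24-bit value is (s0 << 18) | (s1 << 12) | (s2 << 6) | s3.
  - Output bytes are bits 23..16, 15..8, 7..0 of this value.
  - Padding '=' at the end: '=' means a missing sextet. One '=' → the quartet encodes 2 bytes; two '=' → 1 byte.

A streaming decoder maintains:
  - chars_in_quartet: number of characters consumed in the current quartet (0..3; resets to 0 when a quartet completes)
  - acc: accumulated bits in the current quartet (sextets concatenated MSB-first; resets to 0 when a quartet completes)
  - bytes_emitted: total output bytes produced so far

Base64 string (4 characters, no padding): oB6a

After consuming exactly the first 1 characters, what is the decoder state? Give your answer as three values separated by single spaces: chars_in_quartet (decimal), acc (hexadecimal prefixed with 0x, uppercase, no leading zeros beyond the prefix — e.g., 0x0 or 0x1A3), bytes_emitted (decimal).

After char 0 ('o'=40): chars_in_quartet=1 acc=0x28 bytes_emitted=0

Answer: 1 0x28 0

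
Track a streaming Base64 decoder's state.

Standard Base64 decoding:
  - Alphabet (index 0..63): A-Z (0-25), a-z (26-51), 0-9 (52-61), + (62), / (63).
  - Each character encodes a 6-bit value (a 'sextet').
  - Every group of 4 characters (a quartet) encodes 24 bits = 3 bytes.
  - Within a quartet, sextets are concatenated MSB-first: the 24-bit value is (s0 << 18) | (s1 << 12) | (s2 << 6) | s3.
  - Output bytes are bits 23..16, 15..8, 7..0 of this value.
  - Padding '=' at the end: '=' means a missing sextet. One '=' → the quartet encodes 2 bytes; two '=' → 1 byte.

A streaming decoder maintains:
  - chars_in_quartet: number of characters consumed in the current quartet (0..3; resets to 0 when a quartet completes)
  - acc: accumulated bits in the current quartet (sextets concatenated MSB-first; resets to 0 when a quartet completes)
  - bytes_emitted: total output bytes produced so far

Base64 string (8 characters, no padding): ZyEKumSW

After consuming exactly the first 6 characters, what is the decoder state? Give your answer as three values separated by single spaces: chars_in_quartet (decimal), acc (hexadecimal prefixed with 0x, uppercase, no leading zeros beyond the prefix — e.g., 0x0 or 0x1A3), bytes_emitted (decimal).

Answer: 2 0xBA6 3

Derivation:
After char 0 ('Z'=25): chars_in_quartet=1 acc=0x19 bytes_emitted=0
After char 1 ('y'=50): chars_in_quartet=2 acc=0x672 bytes_emitted=0
After char 2 ('E'=4): chars_in_quartet=3 acc=0x19C84 bytes_emitted=0
After char 3 ('K'=10): chars_in_quartet=4 acc=0x67210A -> emit 67 21 0A, reset; bytes_emitted=3
After char 4 ('u'=46): chars_in_quartet=1 acc=0x2E bytes_emitted=3
After char 5 ('m'=38): chars_in_quartet=2 acc=0xBA6 bytes_emitted=3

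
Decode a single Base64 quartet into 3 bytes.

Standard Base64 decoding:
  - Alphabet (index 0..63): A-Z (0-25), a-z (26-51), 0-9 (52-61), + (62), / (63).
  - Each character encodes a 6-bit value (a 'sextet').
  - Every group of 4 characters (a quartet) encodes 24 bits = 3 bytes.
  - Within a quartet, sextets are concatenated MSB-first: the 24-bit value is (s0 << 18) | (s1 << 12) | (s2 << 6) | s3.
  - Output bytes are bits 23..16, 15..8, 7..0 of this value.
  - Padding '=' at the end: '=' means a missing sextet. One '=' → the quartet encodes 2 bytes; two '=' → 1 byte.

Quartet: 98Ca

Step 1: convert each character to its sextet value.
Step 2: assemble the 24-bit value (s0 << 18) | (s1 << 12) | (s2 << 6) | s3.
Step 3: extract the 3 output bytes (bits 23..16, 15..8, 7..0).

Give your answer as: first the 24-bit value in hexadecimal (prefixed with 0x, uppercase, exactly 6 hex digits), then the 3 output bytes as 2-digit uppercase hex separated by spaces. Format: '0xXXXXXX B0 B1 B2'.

Answer: 0xF7C09A F7 C0 9A

Derivation:
Sextets: 9=61, 8=60, C=2, a=26
24-bit: (61<<18) | (60<<12) | (2<<6) | 26
      = 0xF40000 | 0x03C000 | 0x000080 | 0x00001A
      = 0xF7C09A
Bytes: (v>>16)&0xFF=F7, (v>>8)&0xFF=C0, v&0xFF=9A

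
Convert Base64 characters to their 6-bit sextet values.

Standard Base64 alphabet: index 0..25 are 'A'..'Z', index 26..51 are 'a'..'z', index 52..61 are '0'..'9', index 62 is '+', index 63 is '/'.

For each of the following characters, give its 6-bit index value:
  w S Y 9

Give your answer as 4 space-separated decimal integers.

Answer: 48 18 24 61

Derivation:
'w': a..z range, 26 + ord('w') − ord('a') = 48
'S': A..Z range, ord('S') − ord('A') = 18
'Y': A..Z range, ord('Y') − ord('A') = 24
'9': 0..9 range, 52 + ord('9') − ord('0') = 61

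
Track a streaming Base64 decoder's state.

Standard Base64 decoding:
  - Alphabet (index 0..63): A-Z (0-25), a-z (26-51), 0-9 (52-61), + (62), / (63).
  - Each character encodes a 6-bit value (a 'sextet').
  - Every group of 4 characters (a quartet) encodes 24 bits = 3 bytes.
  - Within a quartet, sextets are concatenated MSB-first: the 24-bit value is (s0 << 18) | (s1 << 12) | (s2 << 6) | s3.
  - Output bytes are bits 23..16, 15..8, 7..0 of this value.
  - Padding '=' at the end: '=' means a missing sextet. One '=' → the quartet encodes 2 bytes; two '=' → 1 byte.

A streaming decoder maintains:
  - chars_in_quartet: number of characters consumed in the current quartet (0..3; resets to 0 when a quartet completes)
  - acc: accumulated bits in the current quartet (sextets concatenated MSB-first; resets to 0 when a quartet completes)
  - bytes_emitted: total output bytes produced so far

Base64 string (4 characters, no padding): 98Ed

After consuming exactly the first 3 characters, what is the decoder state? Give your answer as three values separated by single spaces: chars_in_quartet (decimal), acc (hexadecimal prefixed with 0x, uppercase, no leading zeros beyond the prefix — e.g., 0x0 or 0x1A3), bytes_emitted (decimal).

Answer: 3 0x3DF04 0

Derivation:
After char 0 ('9'=61): chars_in_quartet=1 acc=0x3D bytes_emitted=0
After char 1 ('8'=60): chars_in_quartet=2 acc=0xF7C bytes_emitted=0
After char 2 ('E'=4): chars_in_quartet=3 acc=0x3DF04 bytes_emitted=0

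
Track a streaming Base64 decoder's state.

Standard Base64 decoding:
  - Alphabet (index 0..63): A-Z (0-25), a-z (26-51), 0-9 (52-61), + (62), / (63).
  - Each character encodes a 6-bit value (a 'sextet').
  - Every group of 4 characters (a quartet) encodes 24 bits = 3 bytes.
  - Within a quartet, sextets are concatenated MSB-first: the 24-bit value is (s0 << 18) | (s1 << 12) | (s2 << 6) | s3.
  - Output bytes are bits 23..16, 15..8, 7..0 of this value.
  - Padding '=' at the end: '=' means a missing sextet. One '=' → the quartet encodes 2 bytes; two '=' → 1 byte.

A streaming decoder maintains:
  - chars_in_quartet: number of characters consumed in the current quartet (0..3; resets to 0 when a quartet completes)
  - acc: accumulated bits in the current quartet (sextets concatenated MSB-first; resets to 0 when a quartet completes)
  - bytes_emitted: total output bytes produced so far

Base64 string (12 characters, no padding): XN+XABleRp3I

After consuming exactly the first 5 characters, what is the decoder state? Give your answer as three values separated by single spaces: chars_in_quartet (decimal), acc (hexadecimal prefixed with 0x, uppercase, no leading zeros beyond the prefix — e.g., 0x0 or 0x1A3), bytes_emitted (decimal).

Answer: 1 0x0 3

Derivation:
After char 0 ('X'=23): chars_in_quartet=1 acc=0x17 bytes_emitted=0
After char 1 ('N'=13): chars_in_quartet=2 acc=0x5CD bytes_emitted=0
After char 2 ('+'=62): chars_in_quartet=3 acc=0x1737E bytes_emitted=0
After char 3 ('X'=23): chars_in_quartet=4 acc=0x5CDF97 -> emit 5C DF 97, reset; bytes_emitted=3
After char 4 ('A'=0): chars_in_quartet=1 acc=0x0 bytes_emitted=3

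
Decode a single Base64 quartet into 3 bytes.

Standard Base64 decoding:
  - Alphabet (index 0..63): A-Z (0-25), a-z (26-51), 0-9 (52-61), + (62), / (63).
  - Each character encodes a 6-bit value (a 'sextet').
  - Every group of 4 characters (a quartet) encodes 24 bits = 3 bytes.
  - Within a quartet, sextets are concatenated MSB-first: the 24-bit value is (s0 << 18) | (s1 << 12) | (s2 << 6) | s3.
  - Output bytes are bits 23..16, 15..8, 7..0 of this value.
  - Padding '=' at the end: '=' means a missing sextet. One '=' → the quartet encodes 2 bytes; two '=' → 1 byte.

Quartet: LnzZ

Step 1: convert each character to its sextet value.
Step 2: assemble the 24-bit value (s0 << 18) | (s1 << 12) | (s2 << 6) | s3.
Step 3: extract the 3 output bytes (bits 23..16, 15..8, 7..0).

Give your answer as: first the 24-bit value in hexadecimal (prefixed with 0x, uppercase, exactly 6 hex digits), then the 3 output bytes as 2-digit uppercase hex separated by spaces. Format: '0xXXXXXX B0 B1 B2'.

Answer: 0x2E7CD9 2E 7C D9

Derivation:
Sextets: L=11, n=39, z=51, Z=25
24-bit: (11<<18) | (39<<12) | (51<<6) | 25
      = 0x2C0000 | 0x027000 | 0x000CC0 | 0x000019
      = 0x2E7CD9
Bytes: (v>>16)&0xFF=2E, (v>>8)&0xFF=7C, v&0xFF=D9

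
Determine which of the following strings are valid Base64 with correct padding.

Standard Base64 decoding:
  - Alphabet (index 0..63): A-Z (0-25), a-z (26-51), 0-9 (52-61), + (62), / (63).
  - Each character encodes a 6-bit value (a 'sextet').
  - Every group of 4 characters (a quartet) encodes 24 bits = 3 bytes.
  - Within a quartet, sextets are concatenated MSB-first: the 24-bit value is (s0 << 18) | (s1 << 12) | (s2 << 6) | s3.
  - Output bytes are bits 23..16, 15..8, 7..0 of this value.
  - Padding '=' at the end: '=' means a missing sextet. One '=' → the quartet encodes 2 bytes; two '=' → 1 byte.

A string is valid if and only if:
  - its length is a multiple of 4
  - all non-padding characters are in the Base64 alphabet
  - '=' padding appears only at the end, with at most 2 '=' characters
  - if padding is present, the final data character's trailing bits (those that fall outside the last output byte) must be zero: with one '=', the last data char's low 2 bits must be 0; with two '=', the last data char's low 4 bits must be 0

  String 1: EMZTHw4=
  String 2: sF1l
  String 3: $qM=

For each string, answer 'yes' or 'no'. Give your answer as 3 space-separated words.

Answer: yes yes no

Derivation:
String 1: 'EMZTHw4=' → valid
String 2: 'sF1l' → valid
String 3: '$qM=' → invalid (bad char(s): ['$'])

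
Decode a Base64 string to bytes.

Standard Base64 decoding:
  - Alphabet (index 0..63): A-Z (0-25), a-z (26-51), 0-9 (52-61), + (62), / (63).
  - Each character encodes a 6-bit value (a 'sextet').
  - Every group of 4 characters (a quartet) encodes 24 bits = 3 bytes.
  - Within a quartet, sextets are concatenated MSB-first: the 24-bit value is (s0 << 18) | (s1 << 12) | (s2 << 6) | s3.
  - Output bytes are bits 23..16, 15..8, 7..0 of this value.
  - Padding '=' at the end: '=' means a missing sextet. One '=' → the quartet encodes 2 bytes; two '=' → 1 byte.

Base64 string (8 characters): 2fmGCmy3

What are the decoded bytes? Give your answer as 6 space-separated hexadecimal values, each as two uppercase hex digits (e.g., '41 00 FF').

Answer: D9 F9 86 0A 6C B7

Derivation:
After char 0 ('2'=54): chars_in_quartet=1 acc=0x36 bytes_emitted=0
After char 1 ('f'=31): chars_in_quartet=2 acc=0xD9F bytes_emitted=0
After char 2 ('m'=38): chars_in_quartet=3 acc=0x367E6 bytes_emitted=0
After char 3 ('G'=6): chars_in_quartet=4 acc=0xD9F986 -> emit D9 F9 86, reset; bytes_emitted=3
After char 4 ('C'=2): chars_in_quartet=1 acc=0x2 bytes_emitted=3
After char 5 ('m'=38): chars_in_quartet=2 acc=0xA6 bytes_emitted=3
After char 6 ('y'=50): chars_in_quartet=3 acc=0x29B2 bytes_emitted=3
After char 7 ('3'=55): chars_in_quartet=4 acc=0xA6CB7 -> emit 0A 6C B7, reset; bytes_emitted=6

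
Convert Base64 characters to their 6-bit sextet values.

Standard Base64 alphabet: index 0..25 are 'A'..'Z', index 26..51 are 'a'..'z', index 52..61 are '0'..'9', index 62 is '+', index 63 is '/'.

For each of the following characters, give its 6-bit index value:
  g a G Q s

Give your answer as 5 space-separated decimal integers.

Answer: 32 26 6 16 44

Derivation:
'g': a..z range, 26 + ord('g') − ord('a') = 32
'a': a..z range, 26 + ord('a') − ord('a') = 26
'G': A..Z range, ord('G') − ord('A') = 6
'Q': A..Z range, ord('Q') − ord('A') = 16
's': a..z range, 26 + ord('s') − ord('a') = 44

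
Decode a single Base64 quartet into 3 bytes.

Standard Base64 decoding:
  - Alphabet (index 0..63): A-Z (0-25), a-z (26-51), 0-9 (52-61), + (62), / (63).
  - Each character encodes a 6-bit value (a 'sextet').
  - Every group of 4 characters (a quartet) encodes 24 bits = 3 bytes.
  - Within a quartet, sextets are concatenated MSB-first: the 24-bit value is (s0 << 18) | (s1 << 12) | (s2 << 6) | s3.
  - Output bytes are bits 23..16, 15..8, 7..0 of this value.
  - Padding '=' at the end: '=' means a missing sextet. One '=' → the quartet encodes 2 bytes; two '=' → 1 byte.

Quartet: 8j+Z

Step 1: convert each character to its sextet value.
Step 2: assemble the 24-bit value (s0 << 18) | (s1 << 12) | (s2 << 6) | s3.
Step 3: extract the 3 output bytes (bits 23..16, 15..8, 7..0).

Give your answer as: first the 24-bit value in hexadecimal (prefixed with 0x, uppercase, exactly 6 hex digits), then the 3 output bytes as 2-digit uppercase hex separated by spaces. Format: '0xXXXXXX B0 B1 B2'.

Answer: 0xF23F99 F2 3F 99

Derivation:
Sextets: 8=60, j=35, +=62, Z=25
24-bit: (60<<18) | (35<<12) | (62<<6) | 25
      = 0xF00000 | 0x023000 | 0x000F80 | 0x000019
      = 0xF23F99
Bytes: (v>>16)&0xFF=F2, (v>>8)&0xFF=3F, v&0xFF=99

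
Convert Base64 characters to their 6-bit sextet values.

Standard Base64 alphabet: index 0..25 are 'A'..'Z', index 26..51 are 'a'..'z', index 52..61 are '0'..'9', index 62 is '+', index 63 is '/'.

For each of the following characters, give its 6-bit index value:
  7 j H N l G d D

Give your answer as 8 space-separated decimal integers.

Answer: 59 35 7 13 37 6 29 3

Derivation:
'7': 0..9 range, 52 + ord('7') − ord('0') = 59
'j': a..z range, 26 + ord('j') − ord('a') = 35
'H': A..Z range, ord('H') − ord('A') = 7
'N': A..Z range, ord('N') − ord('A') = 13
'l': a..z range, 26 + ord('l') − ord('a') = 37
'G': A..Z range, ord('G') − ord('A') = 6
'd': a..z range, 26 + ord('d') − ord('a') = 29
'D': A..Z range, ord('D') − ord('A') = 3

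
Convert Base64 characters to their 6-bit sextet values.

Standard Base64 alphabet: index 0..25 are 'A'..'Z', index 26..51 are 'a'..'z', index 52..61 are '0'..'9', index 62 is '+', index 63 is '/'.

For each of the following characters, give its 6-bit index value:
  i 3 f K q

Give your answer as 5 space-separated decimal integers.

Answer: 34 55 31 10 42

Derivation:
'i': a..z range, 26 + ord('i') − ord('a') = 34
'3': 0..9 range, 52 + ord('3') − ord('0') = 55
'f': a..z range, 26 + ord('f') − ord('a') = 31
'K': A..Z range, ord('K') − ord('A') = 10
'q': a..z range, 26 + ord('q') − ord('a') = 42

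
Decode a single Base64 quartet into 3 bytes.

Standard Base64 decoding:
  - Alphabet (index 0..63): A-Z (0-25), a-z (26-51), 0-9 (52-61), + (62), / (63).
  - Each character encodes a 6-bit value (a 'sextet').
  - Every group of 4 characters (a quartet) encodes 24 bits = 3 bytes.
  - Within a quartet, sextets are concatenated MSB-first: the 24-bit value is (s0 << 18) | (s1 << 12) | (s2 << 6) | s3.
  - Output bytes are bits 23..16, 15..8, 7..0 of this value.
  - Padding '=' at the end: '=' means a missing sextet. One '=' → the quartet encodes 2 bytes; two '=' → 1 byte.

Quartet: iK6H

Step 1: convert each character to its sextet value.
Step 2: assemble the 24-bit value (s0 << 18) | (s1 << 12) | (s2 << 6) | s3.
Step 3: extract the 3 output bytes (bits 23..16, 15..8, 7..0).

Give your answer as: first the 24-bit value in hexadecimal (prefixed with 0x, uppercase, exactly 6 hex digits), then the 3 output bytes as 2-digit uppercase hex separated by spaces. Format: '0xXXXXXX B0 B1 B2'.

Sextets: i=34, K=10, 6=58, H=7
24-bit: (34<<18) | (10<<12) | (58<<6) | 7
      = 0x880000 | 0x00A000 | 0x000E80 | 0x000007
      = 0x88AE87
Bytes: (v>>16)&0xFF=88, (v>>8)&0xFF=AE, v&0xFF=87

Answer: 0x88AE87 88 AE 87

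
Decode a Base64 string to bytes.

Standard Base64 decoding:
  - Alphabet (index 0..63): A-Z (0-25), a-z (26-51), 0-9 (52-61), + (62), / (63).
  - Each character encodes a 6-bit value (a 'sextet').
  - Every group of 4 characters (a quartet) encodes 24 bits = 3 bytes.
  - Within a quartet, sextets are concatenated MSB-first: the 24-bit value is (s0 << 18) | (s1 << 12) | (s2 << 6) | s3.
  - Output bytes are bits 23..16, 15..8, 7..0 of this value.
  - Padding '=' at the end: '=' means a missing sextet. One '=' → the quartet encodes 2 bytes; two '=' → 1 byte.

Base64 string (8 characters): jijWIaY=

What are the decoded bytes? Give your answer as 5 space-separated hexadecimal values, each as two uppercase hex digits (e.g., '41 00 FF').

Answer: 8E 28 D6 21 A6

Derivation:
After char 0 ('j'=35): chars_in_quartet=1 acc=0x23 bytes_emitted=0
After char 1 ('i'=34): chars_in_quartet=2 acc=0x8E2 bytes_emitted=0
After char 2 ('j'=35): chars_in_quartet=3 acc=0x238A3 bytes_emitted=0
After char 3 ('W'=22): chars_in_quartet=4 acc=0x8E28D6 -> emit 8E 28 D6, reset; bytes_emitted=3
After char 4 ('I'=8): chars_in_quartet=1 acc=0x8 bytes_emitted=3
After char 5 ('a'=26): chars_in_quartet=2 acc=0x21A bytes_emitted=3
After char 6 ('Y'=24): chars_in_quartet=3 acc=0x8698 bytes_emitted=3
Padding '=': partial quartet acc=0x8698 -> emit 21 A6; bytes_emitted=5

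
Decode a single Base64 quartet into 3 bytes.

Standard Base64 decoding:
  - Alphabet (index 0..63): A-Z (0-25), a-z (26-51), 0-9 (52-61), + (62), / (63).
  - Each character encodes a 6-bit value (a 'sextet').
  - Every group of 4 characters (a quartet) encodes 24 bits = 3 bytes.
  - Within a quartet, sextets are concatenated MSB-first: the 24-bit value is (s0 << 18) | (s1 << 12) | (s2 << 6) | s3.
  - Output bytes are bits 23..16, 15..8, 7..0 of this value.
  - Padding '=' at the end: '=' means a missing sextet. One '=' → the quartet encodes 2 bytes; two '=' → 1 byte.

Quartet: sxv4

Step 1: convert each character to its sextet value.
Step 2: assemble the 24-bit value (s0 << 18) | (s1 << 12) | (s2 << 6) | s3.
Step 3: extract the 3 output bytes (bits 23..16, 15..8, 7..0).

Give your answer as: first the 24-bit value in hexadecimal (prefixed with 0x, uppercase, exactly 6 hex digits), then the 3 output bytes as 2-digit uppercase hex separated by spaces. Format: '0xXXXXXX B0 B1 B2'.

Answer: 0xB31BF8 B3 1B F8

Derivation:
Sextets: s=44, x=49, v=47, 4=56
24-bit: (44<<18) | (49<<12) | (47<<6) | 56
      = 0xB00000 | 0x031000 | 0x000BC0 | 0x000038
      = 0xB31BF8
Bytes: (v>>16)&0xFF=B3, (v>>8)&0xFF=1B, v&0xFF=F8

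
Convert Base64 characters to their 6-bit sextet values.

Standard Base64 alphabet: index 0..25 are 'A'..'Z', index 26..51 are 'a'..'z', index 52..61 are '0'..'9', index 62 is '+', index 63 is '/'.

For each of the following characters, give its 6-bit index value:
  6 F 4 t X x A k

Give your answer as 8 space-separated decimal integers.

Answer: 58 5 56 45 23 49 0 36

Derivation:
'6': 0..9 range, 52 + ord('6') − ord('0') = 58
'F': A..Z range, ord('F') − ord('A') = 5
'4': 0..9 range, 52 + ord('4') − ord('0') = 56
't': a..z range, 26 + ord('t') − ord('a') = 45
'X': A..Z range, ord('X') − ord('A') = 23
'x': a..z range, 26 + ord('x') − ord('a') = 49
'A': A..Z range, ord('A') − ord('A') = 0
'k': a..z range, 26 + ord('k') − ord('a') = 36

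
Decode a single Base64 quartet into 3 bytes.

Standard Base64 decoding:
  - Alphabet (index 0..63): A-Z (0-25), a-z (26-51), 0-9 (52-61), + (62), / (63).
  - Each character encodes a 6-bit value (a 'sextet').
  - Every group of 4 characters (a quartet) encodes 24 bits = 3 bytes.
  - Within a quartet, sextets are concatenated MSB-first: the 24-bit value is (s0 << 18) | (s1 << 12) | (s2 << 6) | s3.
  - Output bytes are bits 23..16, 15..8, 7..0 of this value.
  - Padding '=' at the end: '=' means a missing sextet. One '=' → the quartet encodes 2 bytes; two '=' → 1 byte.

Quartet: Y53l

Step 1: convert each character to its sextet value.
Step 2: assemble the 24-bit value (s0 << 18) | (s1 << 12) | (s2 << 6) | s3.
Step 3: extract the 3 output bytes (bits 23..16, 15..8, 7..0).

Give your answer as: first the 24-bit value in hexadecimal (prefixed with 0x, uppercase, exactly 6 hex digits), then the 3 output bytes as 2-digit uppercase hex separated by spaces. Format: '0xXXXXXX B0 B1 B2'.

Answer: 0x639DE5 63 9D E5

Derivation:
Sextets: Y=24, 5=57, 3=55, l=37
24-bit: (24<<18) | (57<<12) | (55<<6) | 37
      = 0x600000 | 0x039000 | 0x000DC0 | 0x000025
      = 0x639DE5
Bytes: (v>>16)&0xFF=63, (v>>8)&0xFF=9D, v&0xFF=E5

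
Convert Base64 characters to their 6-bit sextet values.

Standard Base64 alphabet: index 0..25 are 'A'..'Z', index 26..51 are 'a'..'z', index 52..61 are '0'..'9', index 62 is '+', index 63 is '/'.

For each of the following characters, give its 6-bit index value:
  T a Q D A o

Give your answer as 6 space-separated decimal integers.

Answer: 19 26 16 3 0 40

Derivation:
'T': A..Z range, ord('T') − ord('A') = 19
'a': a..z range, 26 + ord('a') − ord('a') = 26
'Q': A..Z range, ord('Q') − ord('A') = 16
'D': A..Z range, ord('D') − ord('A') = 3
'A': A..Z range, ord('A') − ord('A') = 0
'o': a..z range, 26 + ord('o') − ord('a') = 40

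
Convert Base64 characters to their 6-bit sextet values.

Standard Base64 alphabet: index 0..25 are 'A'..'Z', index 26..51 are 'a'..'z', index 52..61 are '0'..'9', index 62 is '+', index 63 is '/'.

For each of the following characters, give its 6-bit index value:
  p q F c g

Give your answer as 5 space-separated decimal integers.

Answer: 41 42 5 28 32

Derivation:
'p': a..z range, 26 + ord('p') − ord('a') = 41
'q': a..z range, 26 + ord('q') − ord('a') = 42
'F': A..Z range, ord('F') − ord('A') = 5
'c': a..z range, 26 + ord('c') − ord('a') = 28
'g': a..z range, 26 + ord('g') − ord('a') = 32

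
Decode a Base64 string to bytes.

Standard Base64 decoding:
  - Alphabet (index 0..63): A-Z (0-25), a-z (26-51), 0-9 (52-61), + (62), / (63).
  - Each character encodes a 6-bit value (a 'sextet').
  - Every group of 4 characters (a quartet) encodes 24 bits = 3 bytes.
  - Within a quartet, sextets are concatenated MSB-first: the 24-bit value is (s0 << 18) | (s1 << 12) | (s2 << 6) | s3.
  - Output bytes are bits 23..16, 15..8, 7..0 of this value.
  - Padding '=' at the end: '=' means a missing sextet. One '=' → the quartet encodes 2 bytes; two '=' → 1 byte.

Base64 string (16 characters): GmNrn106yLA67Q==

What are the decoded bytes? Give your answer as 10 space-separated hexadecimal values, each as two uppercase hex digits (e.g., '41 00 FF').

Answer: 1A 63 6B 9F 5D 3A C8 B0 3A ED

Derivation:
After char 0 ('G'=6): chars_in_quartet=1 acc=0x6 bytes_emitted=0
After char 1 ('m'=38): chars_in_quartet=2 acc=0x1A6 bytes_emitted=0
After char 2 ('N'=13): chars_in_quartet=3 acc=0x698D bytes_emitted=0
After char 3 ('r'=43): chars_in_quartet=4 acc=0x1A636B -> emit 1A 63 6B, reset; bytes_emitted=3
After char 4 ('n'=39): chars_in_quartet=1 acc=0x27 bytes_emitted=3
After char 5 ('1'=53): chars_in_quartet=2 acc=0x9F5 bytes_emitted=3
After char 6 ('0'=52): chars_in_quartet=3 acc=0x27D74 bytes_emitted=3
After char 7 ('6'=58): chars_in_quartet=4 acc=0x9F5D3A -> emit 9F 5D 3A, reset; bytes_emitted=6
After char 8 ('y'=50): chars_in_quartet=1 acc=0x32 bytes_emitted=6
After char 9 ('L'=11): chars_in_quartet=2 acc=0xC8B bytes_emitted=6
After char 10 ('A'=0): chars_in_quartet=3 acc=0x322C0 bytes_emitted=6
After char 11 ('6'=58): chars_in_quartet=4 acc=0xC8B03A -> emit C8 B0 3A, reset; bytes_emitted=9
After char 12 ('7'=59): chars_in_quartet=1 acc=0x3B bytes_emitted=9
After char 13 ('Q'=16): chars_in_quartet=2 acc=0xED0 bytes_emitted=9
Padding '==': partial quartet acc=0xED0 -> emit ED; bytes_emitted=10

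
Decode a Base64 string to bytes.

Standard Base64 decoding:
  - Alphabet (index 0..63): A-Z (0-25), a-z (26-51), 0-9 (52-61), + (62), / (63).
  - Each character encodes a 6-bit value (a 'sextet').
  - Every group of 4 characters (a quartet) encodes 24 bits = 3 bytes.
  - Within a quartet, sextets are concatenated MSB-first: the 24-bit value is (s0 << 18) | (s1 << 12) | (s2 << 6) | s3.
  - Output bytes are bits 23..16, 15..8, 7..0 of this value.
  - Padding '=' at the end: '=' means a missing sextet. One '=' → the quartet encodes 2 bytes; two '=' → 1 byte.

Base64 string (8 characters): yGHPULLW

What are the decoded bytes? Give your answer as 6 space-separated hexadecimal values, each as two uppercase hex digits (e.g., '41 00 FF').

After char 0 ('y'=50): chars_in_quartet=1 acc=0x32 bytes_emitted=0
After char 1 ('G'=6): chars_in_quartet=2 acc=0xC86 bytes_emitted=0
After char 2 ('H'=7): chars_in_quartet=3 acc=0x32187 bytes_emitted=0
After char 3 ('P'=15): chars_in_quartet=4 acc=0xC861CF -> emit C8 61 CF, reset; bytes_emitted=3
After char 4 ('U'=20): chars_in_quartet=1 acc=0x14 bytes_emitted=3
After char 5 ('L'=11): chars_in_quartet=2 acc=0x50B bytes_emitted=3
After char 6 ('L'=11): chars_in_quartet=3 acc=0x142CB bytes_emitted=3
After char 7 ('W'=22): chars_in_quartet=4 acc=0x50B2D6 -> emit 50 B2 D6, reset; bytes_emitted=6

Answer: C8 61 CF 50 B2 D6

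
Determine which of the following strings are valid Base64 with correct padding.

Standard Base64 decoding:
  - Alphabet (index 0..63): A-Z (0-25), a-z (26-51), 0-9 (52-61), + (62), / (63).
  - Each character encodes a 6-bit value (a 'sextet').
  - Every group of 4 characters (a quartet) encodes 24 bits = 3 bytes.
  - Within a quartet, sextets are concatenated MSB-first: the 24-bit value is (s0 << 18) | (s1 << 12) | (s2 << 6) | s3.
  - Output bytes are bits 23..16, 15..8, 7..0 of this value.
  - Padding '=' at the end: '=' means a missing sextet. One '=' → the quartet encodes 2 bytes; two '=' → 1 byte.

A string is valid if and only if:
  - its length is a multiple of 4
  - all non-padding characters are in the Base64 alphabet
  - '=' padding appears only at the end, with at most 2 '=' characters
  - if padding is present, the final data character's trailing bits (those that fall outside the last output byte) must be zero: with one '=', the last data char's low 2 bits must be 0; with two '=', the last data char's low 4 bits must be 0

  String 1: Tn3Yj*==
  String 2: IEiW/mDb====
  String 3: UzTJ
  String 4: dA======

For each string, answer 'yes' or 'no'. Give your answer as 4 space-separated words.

String 1: 'Tn3Yj*==' → invalid (bad char(s): ['*'])
String 2: 'IEiW/mDb====' → invalid (4 pad chars (max 2))
String 3: 'UzTJ' → valid
String 4: 'dA======' → invalid (6 pad chars (max 2))

Answer: no no yes no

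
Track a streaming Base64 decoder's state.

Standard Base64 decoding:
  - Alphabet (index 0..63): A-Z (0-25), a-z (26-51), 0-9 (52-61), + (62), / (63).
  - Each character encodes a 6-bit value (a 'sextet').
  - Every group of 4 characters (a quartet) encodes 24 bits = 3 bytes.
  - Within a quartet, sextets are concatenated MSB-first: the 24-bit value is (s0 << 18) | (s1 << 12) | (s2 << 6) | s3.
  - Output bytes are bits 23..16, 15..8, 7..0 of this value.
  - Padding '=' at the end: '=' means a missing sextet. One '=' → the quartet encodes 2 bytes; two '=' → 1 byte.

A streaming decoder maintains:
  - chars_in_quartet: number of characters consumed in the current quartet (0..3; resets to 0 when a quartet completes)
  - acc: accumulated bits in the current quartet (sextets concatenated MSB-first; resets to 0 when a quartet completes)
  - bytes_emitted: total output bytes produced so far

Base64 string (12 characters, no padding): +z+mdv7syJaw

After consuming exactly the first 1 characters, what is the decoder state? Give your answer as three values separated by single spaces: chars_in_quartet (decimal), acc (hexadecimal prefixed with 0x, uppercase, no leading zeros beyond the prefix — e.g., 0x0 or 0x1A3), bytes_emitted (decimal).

Answer: 1 0x3E 0

Derivation:
After char 0 ('+'=62): chars_in_quartet=1 acc=0x3E bytes_emitted=0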